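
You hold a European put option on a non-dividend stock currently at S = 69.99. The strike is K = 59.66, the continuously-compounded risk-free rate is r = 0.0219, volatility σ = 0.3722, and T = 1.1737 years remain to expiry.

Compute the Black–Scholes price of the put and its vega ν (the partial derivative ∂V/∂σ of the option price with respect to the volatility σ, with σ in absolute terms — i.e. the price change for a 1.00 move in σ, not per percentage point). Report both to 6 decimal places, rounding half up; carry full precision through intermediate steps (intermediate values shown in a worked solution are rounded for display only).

σ√T = 0.3722·√1.1737 = 0.403232
d₁ = (ln(S/K) + (r+σ²/2)T) / (σ√T) = (ln(69.99/59.66) + (0.0219+0.3722²/2)·1.1737) / 0.403232 = (0.159691 + 0.107002) / 0.403232 = 0.661388
d₂ = d₁ − σ√T = 0.661388 − 0.403232 = 0.258156
e^{−rT} = e^{−0.0219·1.1737} = 0.974624
N(−d₁) = 0.254182,  N(−d₂) = 0.398143
Put price V = K·e^{−rT}·N(−d₂) − S·N(−d₁) = 23.150460 − 17.790189 = 5.360270
φ(d₁) = (1/√(2π))·e^{−d₁²/2} = 0.320570
ν = S·φ(d₁)·√T = 24.307322

price = 5.360270
ν = 24.307322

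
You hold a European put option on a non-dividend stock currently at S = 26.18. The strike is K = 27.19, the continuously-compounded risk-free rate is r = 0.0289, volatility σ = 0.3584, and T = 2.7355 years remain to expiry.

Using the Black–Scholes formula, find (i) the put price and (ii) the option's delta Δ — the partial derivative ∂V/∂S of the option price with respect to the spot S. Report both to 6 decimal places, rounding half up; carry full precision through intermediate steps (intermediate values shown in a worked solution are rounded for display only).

σ√T = 0.3584·√2.7355 = 0.592770
d₁ = (ln(S/K) + (r+σ²/2)T) / (σ√T) = (ln(26.18/27.19) + (0.0289+0.3584²/2)·2.7355) / 0.592770 = (-0.037853 + 0.254744) / 0.592770 = 0.365893
d₂ = d₁ − σ√T = 0.365893 − 0.592770 = -0.226877
e^{−rT} = e^{−0.0289·2.7355} = 0.923988
N(−d₁) = 0.357222,  N(−d₂) = 0.589740
Put price V = K·e^{−rT}·N(−d₂) − S·N(−d₁) = 14.816185 − 9.352080 = 5.464105
Δ = −N(−d₁) = -0.357222

price = 5.464105
Δ = -0.357222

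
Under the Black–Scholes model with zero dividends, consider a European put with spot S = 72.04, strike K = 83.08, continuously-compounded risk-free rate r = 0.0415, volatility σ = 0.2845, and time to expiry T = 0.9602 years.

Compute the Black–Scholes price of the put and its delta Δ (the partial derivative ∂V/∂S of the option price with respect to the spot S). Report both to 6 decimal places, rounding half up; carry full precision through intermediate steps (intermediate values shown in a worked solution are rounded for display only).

σ√T = 0.2845·√0.9602 = 0.278781
d₁ = (ln(S/K) + (r+σ²/2)T) / (σ√T) = (ln(72.04/83.08) + (0.0415+0.2845²/2)·0.9602) / 0.278781 = (-0.142582 + 0.078708) / 0.278781 = -0.229122
d₂ = d₁ − σ√T = -0.229122 − 0.278781 = -0.507903
e^{−rT} = e^{−0.0415·0.9602} = 0.960935
N(−d₁) = 0.590613,  N(−d₂) = 0.694239
Put price V = K·e^{−rT}·N(−d₂) − S·N(−d₁) = 55.424236 − 42.547748 = 12.876488
Δ = −N(−d₁) = -0.590613

price = 12.876488
Δ = -0.590613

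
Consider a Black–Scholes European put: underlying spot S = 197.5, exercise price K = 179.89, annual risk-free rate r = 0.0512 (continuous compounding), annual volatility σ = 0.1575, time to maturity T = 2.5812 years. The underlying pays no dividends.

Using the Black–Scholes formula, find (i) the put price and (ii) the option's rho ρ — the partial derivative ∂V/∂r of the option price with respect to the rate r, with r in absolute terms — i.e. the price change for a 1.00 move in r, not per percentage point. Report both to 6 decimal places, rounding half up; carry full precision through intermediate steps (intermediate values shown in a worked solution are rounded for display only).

σ√T = 0.1575·√2.5812 = 0.253041
d₁ = (ln(S/K) + (r+σ²/2)T) / (σ√T) = (ln(197.5/179.89) + (0.0512+0.1575²/2)·2.5812) / 0.253041 = (0.093393 + 0.164172) / 0.253041 = 1.017879
d₂ = d₁ − σ√T = 1.017879 − 0.253041 = 0.764838
e^{−rT} = e^{−0.0512·2.5812} = 0.876203
N(−d₁) = 0.154368,  N(−d₂) = 0.222184
Put price V = K·e^{−rT}·N(−d₂) − S·N(−d₁) = 35.020692 − 30.487626 = 4.533066
ρ = −K·T·e^{−rT}·N(−d₂) = -90.395410

price = 4.533066
ρ = -90.395410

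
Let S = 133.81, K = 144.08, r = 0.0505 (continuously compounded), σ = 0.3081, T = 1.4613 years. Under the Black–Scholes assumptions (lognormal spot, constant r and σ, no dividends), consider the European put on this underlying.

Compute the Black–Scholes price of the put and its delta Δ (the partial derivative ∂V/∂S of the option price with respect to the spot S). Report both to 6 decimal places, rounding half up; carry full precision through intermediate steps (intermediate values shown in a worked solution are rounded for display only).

price = 19.779367
Δ = -0.426295

σ√T = 0.3081·√1.4613 = 0.372444
d₁ = (ln(S/K) + (r+σ²/2)T) / (σ√T) = (ln(133.81/144.08) + (0.0505+0.3081²/2)·1.4613) / 0.372444 = (-0.073948 + 0.143153) / 0.372444 = 0.185814
d₂ = d₁ − σ√T = 0.185814 − 0.372444 = -0.186631
e^{−rT} = e^{−0.0505·1.4613} = 0.928861
N(−d₁) = 0.426295,  N(−d₂) = 0.574025
Put price V = K·e^{−rT}·N(−d₂) − S·N(−d₁) = 76.821963 − 57.042596 = 19.779367
Δ = −N(−d₁) = -0.426295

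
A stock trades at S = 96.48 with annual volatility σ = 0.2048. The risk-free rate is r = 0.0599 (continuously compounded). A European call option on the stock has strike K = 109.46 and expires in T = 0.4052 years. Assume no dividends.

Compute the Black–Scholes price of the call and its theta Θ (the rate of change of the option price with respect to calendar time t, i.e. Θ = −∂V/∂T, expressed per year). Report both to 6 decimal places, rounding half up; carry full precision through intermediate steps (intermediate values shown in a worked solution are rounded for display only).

σ√T = 0.2048·√0.4052 = 0.130366
d₁ = (ln(S/K) + (r+σ²/2)T) / (σ√T) = (ln(96.48/109.46) + (0.0599+0.2048²/2)·0.4052) / 0.130366 = (-0.126223 + 0.032769) / 0.130366 = -0.716861
d₂ = d₁ − σ√T = -0.716861 − 0.130366 = -0.847227
e^{−rT} = e^{−0.0599·0.4052} = 0.976021
N(d₁) = 0.236730,  N(d₂) = 0.198434
Call price V = S·N(d₁) − K·e^{−rT}·N(d₂) = 22.839718 − 21.199784 = 1.639933
φ(d₁) = (1/√(2π))·e^{−d₁²/2} = 0.308546
Θ = −S·φ(d₁)·σ/(2√T) − r·K·e^{−rT}·N(d₂) = −4.788759 − 1.269867 = -6.058626

price = 1.639933
Θ = -6.058626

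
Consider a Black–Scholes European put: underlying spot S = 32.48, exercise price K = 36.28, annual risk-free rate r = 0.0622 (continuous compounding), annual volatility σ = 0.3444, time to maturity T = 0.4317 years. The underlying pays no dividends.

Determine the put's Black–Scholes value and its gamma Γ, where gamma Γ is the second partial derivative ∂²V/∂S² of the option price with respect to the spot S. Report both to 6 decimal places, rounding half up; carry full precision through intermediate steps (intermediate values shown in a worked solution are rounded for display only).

price = 4.679080
Γ = 0.052515

σ√T = 0.3444·√0.4317 = 0.226284
d₁ = (ln(S/K) + (r+σ²/2)T) / (σ√T) = (ln(32.48/36.28) + (0.0622+0.3444²/2)·0.4317) / 0.226284 = (-0.110642 + 0.052454) / 0.226284 = -0.257146
d₂ = d₁ − σ√T = -0.257146 − 0.226284 = -0.483430
e^{−rT} = e^{−0.0622·0.4317} = 0.973506
N(−d₁) = 0.601467,  N(−d₂) = 0.685605
Put price V = K·e^{−rT}·N(−d₂) − S·N(−d₁) = 24.214730 − 19.535649 = 4.679080
φ(d₁) = (1/√(2π))·e^{−d₁²/2} = 0.385968
Γ = φ(d₁) / (S·σ·√T) = 0.052515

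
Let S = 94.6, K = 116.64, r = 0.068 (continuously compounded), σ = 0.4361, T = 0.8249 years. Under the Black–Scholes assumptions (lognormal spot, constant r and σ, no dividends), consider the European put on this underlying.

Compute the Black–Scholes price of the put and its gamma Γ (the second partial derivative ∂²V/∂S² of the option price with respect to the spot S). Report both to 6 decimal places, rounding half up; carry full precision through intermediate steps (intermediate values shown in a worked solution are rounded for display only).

price = 25.092295
Γ = 0.010458

σ√T = 0.4361·√0.8249 = 0.396083
d₁ = (ln(S/K) + (r+σ²/2)T) / (σ√T) = (ln(94.6/116.64) + (0.068+0.4361²/2)·0.8249) / 0.396083 = (-0.209435 + 0.134534) / 0.396083 = -0.189103
d₂ = d₁ − σ√T = -0.189103 − 0.396083 = -0.585186
e^{−rT} = e^{−0.068·0.8249} = 0.945451
N(−d₁) = 0.574994,  N(−d₂) = 0.720789
Put price V = K·e^{−rT}·N(−d₂) − S·N(−d₁) = 79.486719 − 54.394424 = 25.092295
φ(d₁) = (1/√(2π))·e^{−d₁²/2} = 0.391873
Γ = φ(d₁) / (S·σ·√T) = 0.010458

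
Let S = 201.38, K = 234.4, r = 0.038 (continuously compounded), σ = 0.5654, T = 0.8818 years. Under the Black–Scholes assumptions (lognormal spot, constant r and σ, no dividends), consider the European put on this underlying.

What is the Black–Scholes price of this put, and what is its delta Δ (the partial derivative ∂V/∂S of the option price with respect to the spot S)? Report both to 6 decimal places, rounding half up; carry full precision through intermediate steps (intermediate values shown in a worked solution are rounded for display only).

price = 58.535520
Δ = -0.483010

σ√T = 0.5654·√0.8818 = 0.530934
d₁ = (ln(S/K) + (r+σ²/2)T) / (σ√T) = (ln(201.38/234.4) + (0.038+0.5654²/2)·0.8818) / 0.530934 = (-0.151835 + 0.174454) / 0.530934 = 0.042602
d₂ = d₁ − σ√T = 0.042602 − 0.530934 = -0.488333
e^{−rT} = e^{−0.038·0.8818} = 0.967047
N(−d₁) = 0.483010,  N(−d₂) = 0.687343
Put price V = K·e^{−rT}·N(−d₂) − S·N(−d₁) = 155.803983 − 97.268462 = 58.535520
Δ = −N(−d₁) = -0.483010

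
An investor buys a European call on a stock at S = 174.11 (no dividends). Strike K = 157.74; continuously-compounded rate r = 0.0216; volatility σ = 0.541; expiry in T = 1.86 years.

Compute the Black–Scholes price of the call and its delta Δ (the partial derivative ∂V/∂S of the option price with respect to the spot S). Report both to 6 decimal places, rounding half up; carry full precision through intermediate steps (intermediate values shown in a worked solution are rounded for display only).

σ√T = 0.541·√1.86 = 0.737826
d₁ = (ln(S/K) + (r+σ²/2)T) / (σ√T) = (ln(174.11/157.74) + (0.0216+0.541²/2)·1.86) / 0.737826 = (0.098739 + 0.312369) / 0.737826 = 0.557189
d₂ = d₁ − σ√T = 0.557189 − 0.737826 = -0.180636
e^{−rT} = e^{−0.0216·1.86} = 0.960620
N(d₁) = 0.711301,  N(d₂) = 0.428326
Call price V = S·N(d₁) − K·e^{−rT}·N(d₂) = 123.844605 − 64.903567 = 58.941039
Δ = N(d₁) = 0.711301

price = 58.941039
Δ = 0.711301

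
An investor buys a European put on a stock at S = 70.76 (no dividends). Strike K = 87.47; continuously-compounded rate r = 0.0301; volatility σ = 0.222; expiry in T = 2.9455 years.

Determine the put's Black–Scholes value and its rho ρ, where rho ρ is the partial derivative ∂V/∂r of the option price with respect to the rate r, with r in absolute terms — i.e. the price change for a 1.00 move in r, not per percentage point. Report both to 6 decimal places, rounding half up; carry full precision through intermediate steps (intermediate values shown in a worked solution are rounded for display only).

price = 16.620643
ρ = -164.212701

σ√T = 0.222·√2.9455 = 0.381007
d₁ = (ln(S/K) + (r+σ²/2)T) / (σ√T) = (ln(70.76/87.47) + (0.0301+0.222²/2)·2.9455) / 0.381007 = (-0.212002 + 0.161243) / 0.381007 = -0.133225
d₂ = d₁ − σ√T = -0.133225 − 0.381007 = -0.514231
e^{−rT} = e^{−0.0301·2.9455} = 0.915157
N(−d₁) = 0.552992,  N(−d₂) = 0.696455
Put price V = K·e^{−rT}·N(−d₂) − S·N(−d₁) = 55.750365 − 39.129722 = 16.620643
ρ = −K·T·e^{−rT}·N(−d₂) = -164.212701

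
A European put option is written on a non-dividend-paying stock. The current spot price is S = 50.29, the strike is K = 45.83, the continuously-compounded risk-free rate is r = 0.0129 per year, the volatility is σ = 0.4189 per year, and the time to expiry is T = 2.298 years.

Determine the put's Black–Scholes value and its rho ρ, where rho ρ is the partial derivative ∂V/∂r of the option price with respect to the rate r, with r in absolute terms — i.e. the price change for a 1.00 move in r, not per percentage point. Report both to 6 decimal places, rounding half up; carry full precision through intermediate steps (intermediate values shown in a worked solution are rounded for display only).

σ√T = 0.4189·√2.298 = 0.635017
d₁ = (ln(S/K) + (r+σ²/2)T) / (σ√T) = (ln(50.29/45.83) + (0.0129+0.4189²/2)·2.298) / 0.635017 = (0.092867 + 0.231268) / 0.635017 = 0.510435
d₂ = d₁ − σ√T = 0.510435 − 0.635017 = -0.124582
e^{−rT} = e^{−0.0129·2.298} = 0.970791
N(−d₁) = 0.304873,  N(−d₂) = 0.549573
Put price V = K·e^{−rT}·N(−d₂) − S·N(−d₁) = 24.451234 − 15.332083 = 9.119151
ρ = −K·T·e^{−rT}·N(−d₂) = -56.188935

price = 9.119151
ρ = -56.188935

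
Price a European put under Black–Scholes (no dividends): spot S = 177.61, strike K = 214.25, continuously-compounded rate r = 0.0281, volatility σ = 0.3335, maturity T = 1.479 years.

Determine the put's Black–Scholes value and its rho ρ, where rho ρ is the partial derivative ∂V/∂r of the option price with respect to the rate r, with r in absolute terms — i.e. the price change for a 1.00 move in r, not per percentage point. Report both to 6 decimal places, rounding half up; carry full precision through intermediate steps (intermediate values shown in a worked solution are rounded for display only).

σ√T = 0.3335·√1.479 = 0.405583
d₁ = (ln(S/K) + (r+σ²/2)T) / (σ√T) = (ln(177.61/214.25) + (0.0281+0.3335²/2)·1.479) / 0.405583 = (-0.187553 + 0.123809) / 0.405583 = -0.157168
d₂ = d₁ − σ√T = -0.157168 − 0.405583 = -0.562751
e^{−rT} = e^{−0.0281·1.479} = 0.959292
N(−d₁) = 0.562444,  N(−d₂) = 0.713198
Put price V = K·e^{−rT}·N(−d₂) − S·N(−d₁) = 146.582322 − 99.895634 = 46.686687
ρ = −K·T·e^{−rT}·N(−d₂) = -216.795254

price = 46.686687
ρ = -216.795254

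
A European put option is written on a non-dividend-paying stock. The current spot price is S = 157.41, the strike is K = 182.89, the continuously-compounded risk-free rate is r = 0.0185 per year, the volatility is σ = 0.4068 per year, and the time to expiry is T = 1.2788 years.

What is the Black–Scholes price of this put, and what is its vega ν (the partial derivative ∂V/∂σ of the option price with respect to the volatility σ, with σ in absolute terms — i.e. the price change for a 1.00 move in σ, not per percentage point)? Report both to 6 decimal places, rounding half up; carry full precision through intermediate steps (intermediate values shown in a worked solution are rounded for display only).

price = 42.290594
ν = 70.943057

σ√T = 0.4068·√1.2788 = 0.460026
d₁ = (ln(S/K) + (r+σ²/2)T) / (σ√T) = (ln(157.41/182.89) + (0.0185+0.4068²/2)·1.2788) / 0.460026 = (-0.150031 + 0.129470) / 0.460026 = -0.044696
d₂ = d₁ − σ√T = -0.044696 − 0.460026 = -0.504722
e^{−rT} = e^{−0.0185·1.2788} = 0.976620
N(−d₁) = 0.517825,  N(−d₂) = 0.693123
Put price V = K·e^{−rT}·N(−d₂) − S·N(−d₁) = 123.801457 − 81.510862 = 42.290594
φ(d₁) = (1/√(2π))·e^{−d₁²/2} = 0.398544
ν = S·φ(d₁)·√T = 70.943057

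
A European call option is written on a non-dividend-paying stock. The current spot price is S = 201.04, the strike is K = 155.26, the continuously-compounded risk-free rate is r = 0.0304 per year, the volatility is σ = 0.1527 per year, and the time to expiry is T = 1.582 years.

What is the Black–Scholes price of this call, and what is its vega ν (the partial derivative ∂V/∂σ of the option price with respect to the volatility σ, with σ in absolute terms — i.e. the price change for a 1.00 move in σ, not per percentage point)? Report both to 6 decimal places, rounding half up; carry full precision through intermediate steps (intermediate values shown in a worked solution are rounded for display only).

price = 53.845092
ν = 24.112791

σ√T = 0.1527·√1.582 = 0.192062
d₁ = (ln(S/K) + (r+σ²/2)T) / (σ√T) = (ln(201.04/155.26) + (0.0304+0.1527²/2)·1.582) / 0.192062 = (0.258403 + 0.066537) / 0.192062 = 1.691844
d₂ = d₁ − σ√T = 1.691844 − 0.192062 = 1.499782
e^{−rT} = e^{−0.0304·1.582} = 0.953045
N(d₁) = 0.954662,  N(d₂) = 0.933164
Call price V = S·N(d₁) − K·e^{−rT}·N(d₂) = 191.925274 − 138.080182 = 53.845092
φ(d₁) = (1/√(2π))·e^{−d₁²/2} = 0.095359
ν = S·φ(d₁)·√T = 24.112791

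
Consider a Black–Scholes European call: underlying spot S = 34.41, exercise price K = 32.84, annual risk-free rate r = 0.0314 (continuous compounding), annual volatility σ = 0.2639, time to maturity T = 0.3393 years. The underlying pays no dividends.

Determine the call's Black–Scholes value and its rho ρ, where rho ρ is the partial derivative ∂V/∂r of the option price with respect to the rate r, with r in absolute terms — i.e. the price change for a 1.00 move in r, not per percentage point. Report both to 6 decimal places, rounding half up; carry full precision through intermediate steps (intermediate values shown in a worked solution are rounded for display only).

price = 3.149080
ρ = 6.796388

σ√T = 0.2639·√0.3393 = 0.153720
d₁ = (ln(S/K) + (r+σ²/2)T) / (σ√T) = (ln(34.41/32.84) + (0.0314+0.2639²/2)·0.3393) / 0.153720 = (0.046700 + 0.022469) / 0.153720 = 0.449966
d₂ = d₁ − σ√T = 0.449966 − 0.153720 = 0.296246
e^{−rT} = e^{−0.0314·0.3393} = 0.989403
N(d₁) = 0.673633,  N(d₂) = 0.616479
Call price V = S·N(d₁) − K·e^{−rT}·N(d₂) = 23.179695 − 20.030615 = 3.149080
ρ = K·T·e^{−rT}·N(d₂) = 6.796388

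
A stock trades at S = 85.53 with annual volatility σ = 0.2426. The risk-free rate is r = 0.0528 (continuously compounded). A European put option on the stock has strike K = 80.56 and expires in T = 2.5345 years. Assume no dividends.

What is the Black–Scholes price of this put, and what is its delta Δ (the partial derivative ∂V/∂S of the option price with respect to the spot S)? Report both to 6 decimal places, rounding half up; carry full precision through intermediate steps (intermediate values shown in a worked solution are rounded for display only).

σ√T = 0.2426·√2.5345 = 0.386222
d₁ = (ln(S/K) + (r+σ²/2)T) / (σ√T) = (ln(85.53/80.56) + (0.0528+0.2426²/2)·2.5345) / 0.386222 = (0.059865 + 0.208405) / 0.386222 = 0.694601
d₂ = d₁ − σ√T = 0.694601 − 0.386222 = 0.308379
e^{−rT} = e^{−0.0528·2.5345} = 0.874746
N(−d₁) = 0.243653,  N(−d₂) = 0.378897
Put price V = K·e^{−rT}·N(−d₂) − S·N(−d₁) = 26.700690 − 20.839609 = 5.861082
Δ = −N(−d₁) = -0.243653

price = 5.861082
Δ = -0.243653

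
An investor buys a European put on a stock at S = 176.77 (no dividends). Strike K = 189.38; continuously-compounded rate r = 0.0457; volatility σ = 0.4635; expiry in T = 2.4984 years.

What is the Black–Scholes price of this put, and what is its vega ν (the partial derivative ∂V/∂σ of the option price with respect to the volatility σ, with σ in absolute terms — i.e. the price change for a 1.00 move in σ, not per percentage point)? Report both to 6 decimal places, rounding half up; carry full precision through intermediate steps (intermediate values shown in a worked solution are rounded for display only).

price = 45.592578
ν = 101.707345

σ√T = 0.4635·√2.4984 = 0.732623
d₁ = (ln(S/K) + (r+σ²/2)T) / (σ√T) = (ln(176.77/189.38) + (0.0457+0.4635²/2)·2.4984) / 0.732623 = (-0.068906 + 0.382545) / 0.732623 = 0.428104
d₂ = d₁ − σ√T = 0.428104 − 0.732623 = -0.304519
e^{−rT} = e^{−0.0457·2.4984} = 0.892100
N(−d₁) = 0.334288,  N(−d₂) = 0.619634
Put price V = K·e^{−rT}·N(−d₂) − S·N(−d₁) = 104.684594 − 59.092016 = 45.592578
φ(d₁) = (1/√(2π))·e^{−d₁²/2} = 0.364010
ν = S·φ(d₁)·√T = 101.707345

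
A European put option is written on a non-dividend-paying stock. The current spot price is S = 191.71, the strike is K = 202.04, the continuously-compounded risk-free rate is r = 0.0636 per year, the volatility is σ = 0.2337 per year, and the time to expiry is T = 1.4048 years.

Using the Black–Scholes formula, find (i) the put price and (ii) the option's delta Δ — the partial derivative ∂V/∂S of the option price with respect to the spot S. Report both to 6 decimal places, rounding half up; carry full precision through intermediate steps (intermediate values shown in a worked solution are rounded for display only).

price = 17.447914
Δ = -0.392972

σ√T = 0.2337·√1.4048 = 0.276991
d₁ = (ln(S/K) + (r+σ²/2)T) / (σ√T) = (ln(191.71/202.04) + (0.0636+0.2337²/2)·1.4048) / 0.276991 = (-0.052482 + 0.127707) / 0.276991 = 0.271581
d₂ = d₁ − σ√T = 0.271581 − 0.276991 = -0.005411
e^{−rT} = e^{−0.0636·1.4048} = 0.914530
N(−d₁) = 0.392972,  N(−d₂) = 0.502158
Put price V = K·e^{−rT}·N(−d₂) − S·N(−d₁) = 92.784620 − 75.336706 = 17.447914
Δ = −N(−d₁) = -0.392972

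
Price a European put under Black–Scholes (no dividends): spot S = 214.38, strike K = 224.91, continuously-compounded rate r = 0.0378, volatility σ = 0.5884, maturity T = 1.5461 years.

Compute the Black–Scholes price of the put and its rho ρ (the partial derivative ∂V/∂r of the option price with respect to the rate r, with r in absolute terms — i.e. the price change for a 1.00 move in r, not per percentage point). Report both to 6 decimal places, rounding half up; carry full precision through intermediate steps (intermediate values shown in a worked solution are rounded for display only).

price = 59.772585
ρ = -209.057573

σ√T = 0.5884·√1.5461 = 0.731630
d₁ = (ln(S/K) + (r+σ²/2)T) / (σ√T) = (ln(214.38/224.91) + (0.0378+0.5884²/2)·1.5461) / 0.731630 = (-0.047950 + 0.326084) / 0.731630 = 0.380156
d₂ = d₁ − σ√T = 0.380156 − 0.731630 = -0.351474
e^{−rT} = e^{−0.0378·1.5461} = 0.943232
N(−d₁) = 0.351915,  N(−d₂) = 0.637384
Put price V = K·e^{−rT}·N(−d₂) − S·N(−d₁) = 135.216075 − 75.443490 = 59.772585
ρ = −K·T·e^{−rT}·N(−d₂) = -209.057573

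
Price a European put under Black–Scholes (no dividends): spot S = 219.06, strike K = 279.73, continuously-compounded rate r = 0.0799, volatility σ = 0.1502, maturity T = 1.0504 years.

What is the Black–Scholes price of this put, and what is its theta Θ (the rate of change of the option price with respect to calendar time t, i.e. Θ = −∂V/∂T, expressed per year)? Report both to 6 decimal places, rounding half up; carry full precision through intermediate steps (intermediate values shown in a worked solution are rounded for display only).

σ√T = 0.1502·√1.0504 = 0.153939
d₁ = (ln(S/K) + (r+σ²/2)T) / (σ√T) = (ln(219.06/279.73) + (0.0799+0.1502²/2)·1.0504) / 0.153939 = (-0.244479 + 0.095775) / 0.153939 = -0.965994
d₂ = d₁ − σ√T = -0.965994 − 0.153939 = -1.119933
e^{−rT} = e^{−0.0799·1.0504} = 0.919498
N(−d₁) = 0.832976,  N(−d₂) = 0.868629
Put price V = K·e^{−rT}·N(−d₂) − S·N(−d₁) = 223.421125 − 182.471817 = 40.949308
φ(d₁) = (1/√(2π))·e^{−d₁²/2} = 0.250196
Θ = −S·φ(d₁)·σ/(2√T) + r·K·e^{−rT}·N(−d₂) = −4.016113 + 17.851348 = 13.835235

price = 40.949308
Θ = 13.835235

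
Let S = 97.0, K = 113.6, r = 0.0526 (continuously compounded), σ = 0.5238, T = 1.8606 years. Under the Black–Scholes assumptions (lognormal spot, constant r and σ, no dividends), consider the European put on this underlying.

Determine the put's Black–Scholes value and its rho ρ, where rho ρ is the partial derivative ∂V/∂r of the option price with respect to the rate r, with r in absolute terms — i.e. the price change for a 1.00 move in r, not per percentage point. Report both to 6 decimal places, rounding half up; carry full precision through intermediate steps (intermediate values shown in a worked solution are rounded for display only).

price = 31.009168
ρ = -128.511930

σ√T = 0.5238·√1.8606 = 0.714483
d₁ = (ln(S/K) + (r+σ²/2)T) / (σ√T) = (ln(97.0/113.6) + (0.0526+0.5238²/2)·1.8606) / 0.714483 = (-0.157973 + 0.353111) / 0.714483 = 0.273118
d₂ = d₁ − σ√T = 0.273118 − 0.714483 = -0.441365
e^{−rT} = e^{−0.0526·1.8606} = 0.906769
N(−d₁) = 0.392381,  N(−d₂) = 0.670526
Put price V = K·e^{−rT}·N(−d₂) − S·N(−d₁) = 69.070155 − 38.060986 = 31.009168
ρ = −K·T·e^{−rT}·N(−d₂) = -128.511930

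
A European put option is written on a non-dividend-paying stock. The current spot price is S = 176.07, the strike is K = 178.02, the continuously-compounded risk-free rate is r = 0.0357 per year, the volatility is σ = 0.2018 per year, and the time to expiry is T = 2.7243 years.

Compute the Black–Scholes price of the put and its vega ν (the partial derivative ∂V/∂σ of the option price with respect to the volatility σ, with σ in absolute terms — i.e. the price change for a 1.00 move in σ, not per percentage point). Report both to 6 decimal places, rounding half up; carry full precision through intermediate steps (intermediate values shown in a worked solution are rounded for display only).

price = 15.788871
ν = 105.904526

σ√T = 0.2018·√2.7243 = 0.333080
d₁ = (ln(S/K) + (r+σ²/2)T) / (σ√T) = (ln(176.07/178.02) + (0.0357+0.2018²/2)·2.7243) / 0.333080 = (-0.011014 + 0.152729) / 0.333080 = 0.425467
d₂ = d₁ − σ√T = 0.425467 − 0.333080 = 0.092386
e^{−rT} = e^{−0.0357·2.7243} = 0.907322
N(−d₁) = 0.335248,  N(−d₂) = 0.463195
Put price V = K·e^{−rT}·N(−d₂) − S·N(−d₁) = 74.816041 − 59.027170 = 15.788871
φ(d₁) = (1/√(2π))·e^{−d₁²/2} = 0.364420
ν = S·φ(d₁)·√T = 105.904526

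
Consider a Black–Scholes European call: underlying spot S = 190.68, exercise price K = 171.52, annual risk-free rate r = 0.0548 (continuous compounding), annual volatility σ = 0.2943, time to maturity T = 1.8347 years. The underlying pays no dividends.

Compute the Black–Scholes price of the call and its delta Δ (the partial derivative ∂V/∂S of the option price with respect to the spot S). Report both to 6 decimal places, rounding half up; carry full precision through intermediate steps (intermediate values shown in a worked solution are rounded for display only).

price = 48.618455
Δ = 0.763369

σ√T = 0.2943·√1.8347 = 0.398633
d₁ = (ln(S/K) + (r+σ²/2)T) / (σ√T) = (ln(190.68/171.52) + (0.0548+0.2943²/2)·1.8347) / 0.398633 = (0.105897 + 0.179996) / 0.398633 = 0.717182
d₂ = d₁ − σ√T = 0.717182 − 0.398633 = 0.318550
e^{−rT} = e^{−0.0548·1.8347} = 0.904348
N(d₁) = 0.763369,  N(d₂) = 0.624966
Call price V = S·N(d₁) − K·e^{−rT}·N(d₂) = 145.559244 − 96.940789 = 48.618455
Δ = N(d₁) = 0.763369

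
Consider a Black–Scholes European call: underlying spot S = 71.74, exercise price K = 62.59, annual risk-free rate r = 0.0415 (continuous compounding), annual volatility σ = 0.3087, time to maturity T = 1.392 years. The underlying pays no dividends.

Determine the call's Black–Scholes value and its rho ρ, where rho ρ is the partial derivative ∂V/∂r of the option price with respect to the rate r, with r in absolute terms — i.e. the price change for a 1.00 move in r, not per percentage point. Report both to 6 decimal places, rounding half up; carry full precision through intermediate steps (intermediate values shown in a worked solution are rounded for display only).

σ√T = 0.3087·√1.392 = 0.364214
d₁ = (ln(S/K) + (r+σ²/2)T) / (σ√T) = (ln(71.74/62.59) + (0.0415+0.3087²/2)·1.392) / 0.364214 = (0.136443 + 0.124094) / 0.364214 = 0.715340
d₂ = d₁ − σ√T = 0.715340 − 0.364214 = 0.351127
e^{−rT} = e^{−0.0415·1.392} = 0.943869
N(d₁) = 0.762801,  N(d₂) = 0.637253
Call price V = S·N(d₁) − K·e^{−rT}·N(d₂) = 54.723317 − 37.646860 = 17.076457
ρ = K·T·e^{−rT}·N(d₂) = 52.404429

price = 17.076457
ρ = 52.404429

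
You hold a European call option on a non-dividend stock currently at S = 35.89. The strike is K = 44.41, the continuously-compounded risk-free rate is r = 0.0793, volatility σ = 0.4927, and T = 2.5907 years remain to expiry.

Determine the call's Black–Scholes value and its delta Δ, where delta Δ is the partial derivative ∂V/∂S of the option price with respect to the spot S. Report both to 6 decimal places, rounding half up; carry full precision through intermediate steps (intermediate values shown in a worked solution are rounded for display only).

price = 10.970259
Δ = 0.650614

σ√T = 0.4927·√2.5907 = 0.793033
d₁ = (ln(S/K) + (r+σ²/2)T) / (σ√T) = (ln(35.89/44.41) + (0.0793+0.4927²/2)·2.5907) / 0.793033 = (-0.213006 + 0.519893) / 0.793033 = 0.386979
d₂ = d₁ − σ√T = 0.386979 − 0.793033 = -0.406054
e^{−rT} = e^{−0.0793·2.5907} = 0.814287
N(d₁) = 0.650614,  N(d₂) = 0.342352
Call price V = S·N(d₁) − K·e^{−rT}·N(d₂) = 23.350541 − 12.380282 = 10.970259
Δ = N(d₁) = 0.650614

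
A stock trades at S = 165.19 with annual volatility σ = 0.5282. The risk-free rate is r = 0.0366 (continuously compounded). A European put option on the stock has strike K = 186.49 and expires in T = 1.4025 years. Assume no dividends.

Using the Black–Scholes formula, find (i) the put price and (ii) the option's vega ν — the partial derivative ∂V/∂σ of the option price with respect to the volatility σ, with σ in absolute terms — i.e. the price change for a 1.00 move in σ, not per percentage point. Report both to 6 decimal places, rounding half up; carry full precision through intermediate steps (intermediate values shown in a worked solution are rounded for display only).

price = 48.268750
ν = 76.485193

σ√T = 0.5282·√1.4025 = 0.625532
d₁ = (ln(S/K) + (r+σ²/2)T) / (σ√T) = (ln(165.19/186.49) + (0.0366+0.5282²/2)·1.4025) / 0.625532 = (-0.121281 + 0.246977) / 0.625532 = 0.200942
d₂ = d₁ − σ√T = 0.200942 − 0.625532 = -0.424591
e^{−rT} = e^{−0.0366·1.4025} = 0.949964
N(−d₁) = 0.420372,  N(−d₂) = 0.664432
Put price V = K·e^{−rT}·N(−d₂) − S·N(−d₁) = 117.710007 − 69.441257 = 48.268750
φ(d₁) = (1/√(2π))·e^{−d₁²/2} = 0.390969
ν = S·φ(d₁)·√T = 76.485193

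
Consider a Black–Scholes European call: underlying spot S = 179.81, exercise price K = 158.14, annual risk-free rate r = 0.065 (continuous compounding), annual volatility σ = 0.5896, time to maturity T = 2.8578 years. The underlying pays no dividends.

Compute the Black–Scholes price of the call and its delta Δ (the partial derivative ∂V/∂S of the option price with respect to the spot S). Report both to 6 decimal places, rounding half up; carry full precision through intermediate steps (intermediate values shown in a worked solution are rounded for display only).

price = 86.296144
Δ = 0.792055

σ√T = 0.5896·√2.8578 = 0.996721
d₁ = (ln(S/K) + (r+σ²/2)T) / (σ√T) = (ln(179.81/158.14) + (0.065+0.5896²/2)·2.8578) / 0.996721 = (0.128420 + 0.682483) / 0.996721 = 0.813571
d₂ = d₁ − σ√T = 0.813571 − 0.996721 = -0.183149
e^{−rT} = e^{−0.065·2.8578} = 0.830475
N(d₁) = 0.792055,  N(d₂) = 0.427340
Call price V = S·N(d₁) − K·e^{−rT}·N(d₂) = 142.419342 − 56.123198 = 86.296144
Δ = N(d₁) = 0.792055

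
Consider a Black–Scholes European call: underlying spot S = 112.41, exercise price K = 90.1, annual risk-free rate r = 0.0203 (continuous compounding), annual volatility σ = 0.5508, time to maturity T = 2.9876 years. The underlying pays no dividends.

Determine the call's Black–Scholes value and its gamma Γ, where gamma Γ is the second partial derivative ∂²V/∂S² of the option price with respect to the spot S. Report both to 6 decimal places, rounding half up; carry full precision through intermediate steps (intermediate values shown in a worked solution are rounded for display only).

σ√T = 0.5508·√2.9876 = 0.952040
d₁ = (ln(S/K) + (r+σ²/2)T) / (σ√T) = (ln(112.41/90.1) + (0.0203+0.5508²/2)·2.9876) / 0.952040 = (0.221233 + 0.513838) / 0.952040 = 0.772101
d₂ = d₁ − σ√T = 0.772101 − 0.952040 = -0.179939
e^{−rT} = e^{−0.0203·2.9876} = 0.941154
N(d₁) = 0.779973,  N(d₂) = 0.428600
Call price V = S·N(d₁) − K·e^{−rT}·N(d₂) = 87.676732 − 36.344444 = 51.332288
φ(d₁) = (1/√(2π))·e^{−d₁²/2} = 0.296115
Γ = φ(d₁) / (S·σ·√T) = 0.002767

price = 51.332288
Γ = 0.002767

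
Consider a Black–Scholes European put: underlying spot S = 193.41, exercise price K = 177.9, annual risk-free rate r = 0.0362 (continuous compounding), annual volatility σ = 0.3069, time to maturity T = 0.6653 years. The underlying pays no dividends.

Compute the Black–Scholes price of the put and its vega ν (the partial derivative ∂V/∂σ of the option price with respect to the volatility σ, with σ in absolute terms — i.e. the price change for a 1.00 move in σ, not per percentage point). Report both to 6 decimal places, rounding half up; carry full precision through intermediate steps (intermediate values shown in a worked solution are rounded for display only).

σ√T = 0.3069·√0.6653 = 0.250326
d₁ = (ln(S/K) + (r+σ²/2)T) / (σ√T) = (ln(193.41/177.9) + (0.0362+0.3069²/2)·0.6653) / 0.250326 = (0.083591 + 0.055415) / 0.250326 = 0.555301
d₂ = d₁ − σ√T = 0.555301 − 0.250326 = 0.304975
e^{−rT} = e^{−0.0362·0.6653} = 0.976204
N(−d₁) = 0.289345,  N(−d₂) = 0.380193
Put price V = K·e^{−rT}·N(−d₂) − S·N(−d₁) = 66.026799 − 55.962131 = 10.064668
φ(d₁) = (1/√(2π))·e^{−d₁²/2} = 0.341941
ν = S·φ(d₁)·√T = 53.943425

price = 10.064668
ν = 53.943425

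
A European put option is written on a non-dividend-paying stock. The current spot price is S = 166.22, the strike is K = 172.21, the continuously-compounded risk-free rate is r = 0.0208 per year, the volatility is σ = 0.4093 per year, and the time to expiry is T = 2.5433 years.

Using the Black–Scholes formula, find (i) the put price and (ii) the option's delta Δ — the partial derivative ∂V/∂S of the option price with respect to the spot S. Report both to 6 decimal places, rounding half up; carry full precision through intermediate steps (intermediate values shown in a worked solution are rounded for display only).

σ√T = 0.4093·√2.5433 = 0.652740
d₁ = (ln(S/K) + (r+σ²/2)T) / (σ√T) = (ln(166.22/172.21) + (0.0208+0.4093²/2)·2.5433) / 0.652740 = (-0.035402 + 0.265936) / 0.652740 = 0.353178
d₂ = d₁ − σ√T = 0.353178 − 0.652740 = -0.299563
e^{−rT} = e^{−0.0208·2.5433} = 0.948474
N(−d₁) = 0.361978,  N(−d₂) = 0.617745
Put price V = K·e^{−rT}·N(−d₂) − S·N(−d₁) = 100.900417 − 60.167931 = 40.732486
Δ = −N(−d₁) = -0.361978

price = 40.732486
Δ = -0.361978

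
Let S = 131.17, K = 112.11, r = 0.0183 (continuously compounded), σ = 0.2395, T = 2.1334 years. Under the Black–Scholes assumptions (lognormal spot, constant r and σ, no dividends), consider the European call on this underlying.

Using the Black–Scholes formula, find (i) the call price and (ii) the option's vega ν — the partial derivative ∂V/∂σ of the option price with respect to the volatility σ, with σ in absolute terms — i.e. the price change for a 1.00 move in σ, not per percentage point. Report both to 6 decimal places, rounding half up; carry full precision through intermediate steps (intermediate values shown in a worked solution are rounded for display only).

σ√T = 0.2395·√2.1334 = 0.349818
d₁ = (ln(S/K) + (r+σ²/2)T) / (σ√T) = (ln(131.17/112.11) + (0.0183+0.2395²/2)·2.1334) / 0.349818 = (0.157014 + 0.100227) / 0.349818 = 0.735358
d₂ = d₁ − σ√T = 0.735358 − 0.349818 = 0.385540
e^{−rT} = e^{−0.0183·2.1334} = 0.961711
N(d₁) = 0.768939,  N(d₂) = 0.650081
Call price V = S·N(d₁) − K·e^{−rT}·N(d₂) = 100.861749 − 70.090097 = 30.771651
φ(d₁) = (1/√(2π))·e^{−d₁²/2} = 0.304430
ν = S·φ(d₁)·√T = 58.325459

price = 30.771651
ν = 58.325459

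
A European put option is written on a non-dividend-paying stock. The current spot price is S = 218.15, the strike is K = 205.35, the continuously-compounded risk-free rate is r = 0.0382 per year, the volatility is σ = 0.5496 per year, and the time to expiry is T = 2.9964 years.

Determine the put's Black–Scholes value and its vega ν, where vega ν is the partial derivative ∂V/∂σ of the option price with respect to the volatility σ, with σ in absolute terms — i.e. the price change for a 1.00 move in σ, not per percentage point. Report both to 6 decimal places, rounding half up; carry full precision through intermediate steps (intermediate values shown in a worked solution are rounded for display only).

price = 57.013730
ν = 121.200260

σ√T = 0.5496·√2.9964 = 0.951364
d₁ = (ln(S/K) + (r+σ²/2)T) / (σ√T) = (ln(218.15/205.35) + (0.0382+0.5496²/2)·2.9964) / 0.951364 = (0.060467 + 0.567009) / 0.951364 = 0.659554
d₂ = d₁ − σ√T = 0.659554 − 0.951364 = -0.291810
e^{−rT} = e^{−0.0382·2.9964} = 0.891845
N(−d₁) = 0.254770,  N(−d₂) = 0.614784
Put price V = K·e^{−rT}·N(−d₂) − S·N(−d₁) = 112.591794 − 55.578064 = 57.013730
φ(d₁) = (1/√(2π))·e^{−d₁²/2} = 0.320958
ν = S·φ(d₁)·√T = 121.200260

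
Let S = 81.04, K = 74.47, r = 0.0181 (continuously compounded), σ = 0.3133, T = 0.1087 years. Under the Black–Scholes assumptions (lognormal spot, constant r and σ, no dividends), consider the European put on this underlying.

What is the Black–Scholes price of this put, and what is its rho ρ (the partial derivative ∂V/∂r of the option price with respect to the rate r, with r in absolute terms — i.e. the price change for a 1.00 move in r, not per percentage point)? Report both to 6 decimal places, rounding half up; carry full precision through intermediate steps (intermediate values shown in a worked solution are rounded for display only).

price = 0.900776
ρ = -1.744752

σ√T = 0.3133·√0.1087 = 0.103294
d₁ = (ln(S/K) + (r+σ²/2)T) / (σ√T) = (ln(81.04/74.47) + (0.0181+0.3133²/2)·0.1087) / 0.103294 = (0.084547 + 0.007302) / 0.103294 = 0.889198
d₂ = d₁ − σ√T = 0.889198 − 0.103294 = 0.785904
e^{−rT} = e^{−0.0181·0.1087} = 0.998034
N(−d₁) = 0.186948,  N(−d₂) = 0.215962
Put price V = K·e^{−rT}·N(−d₂) − S·N(−d₁) = 16.051077 − 15.150301 = 0.900776
ρ = −K·T·e^{−rT}·N(−d₂) = -1.744752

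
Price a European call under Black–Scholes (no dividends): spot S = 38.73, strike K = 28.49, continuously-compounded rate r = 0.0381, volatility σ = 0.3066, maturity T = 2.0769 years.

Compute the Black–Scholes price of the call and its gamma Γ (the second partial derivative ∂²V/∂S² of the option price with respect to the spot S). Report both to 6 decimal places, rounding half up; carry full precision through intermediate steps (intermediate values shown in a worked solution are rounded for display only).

price = 13.871313
Γ = 0.012801

σ√T = 0.3066·√2.0769 = 0.441855
d₁ = (ln(S/K) + (r+σ²/2)T) / (σ√T) = (ln(38.73/28.49) + (0.0381+0.3066²/2)·2.0769) / 0.441855 = (0.307061 + 0.176748) / 0.441855 = 1.094950
d₂ = d₁ − σ√T = 1.094950 − 0.441855 = 0.653095
e^{−rT} = e^{−0.0381·2.0769} = 0.923920
N(d₁) = 0.863231,  N(d₂) = 0.743152
Call price V = S·N(d₁) − K·e^{−rT}·N(d₂) = 33.432924 − 19.561612 = 13.871313
φ(d₁) = (1/√(2π))·e^{−d₁²/2} = 0.219063
Γ = φ(d₁) / (S·σ·√T) = 0.012801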